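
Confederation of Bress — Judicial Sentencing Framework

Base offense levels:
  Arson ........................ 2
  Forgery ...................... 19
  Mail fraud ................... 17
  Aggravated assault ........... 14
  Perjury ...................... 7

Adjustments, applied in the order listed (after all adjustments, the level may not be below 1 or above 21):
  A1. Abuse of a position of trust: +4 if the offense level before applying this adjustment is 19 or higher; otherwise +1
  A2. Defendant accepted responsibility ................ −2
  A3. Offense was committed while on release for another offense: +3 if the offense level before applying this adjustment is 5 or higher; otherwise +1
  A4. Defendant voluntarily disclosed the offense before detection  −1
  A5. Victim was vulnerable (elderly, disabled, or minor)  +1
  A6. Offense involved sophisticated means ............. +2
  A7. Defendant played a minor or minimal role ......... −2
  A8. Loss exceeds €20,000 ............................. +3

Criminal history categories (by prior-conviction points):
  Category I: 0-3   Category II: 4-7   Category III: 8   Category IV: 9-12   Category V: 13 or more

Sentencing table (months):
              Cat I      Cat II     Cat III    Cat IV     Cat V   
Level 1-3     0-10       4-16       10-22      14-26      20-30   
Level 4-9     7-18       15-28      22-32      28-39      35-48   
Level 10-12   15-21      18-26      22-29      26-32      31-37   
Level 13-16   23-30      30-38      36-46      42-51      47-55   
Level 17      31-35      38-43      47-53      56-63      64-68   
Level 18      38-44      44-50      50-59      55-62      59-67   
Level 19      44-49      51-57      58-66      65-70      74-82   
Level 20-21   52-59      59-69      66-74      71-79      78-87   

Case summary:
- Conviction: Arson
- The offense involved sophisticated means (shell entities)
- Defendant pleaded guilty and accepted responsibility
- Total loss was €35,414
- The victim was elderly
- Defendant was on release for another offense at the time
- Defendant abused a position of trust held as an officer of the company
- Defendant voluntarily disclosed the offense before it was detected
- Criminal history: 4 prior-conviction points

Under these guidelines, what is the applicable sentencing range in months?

Base offense level for arson: 2.
A1 applies (level before this adjustment is 2 < 19, so +1): 2 + 1 = 3.
A2 applies: 3 − 2 = 1.
A3 applies (level before this adjustment is 1 < 5, so +1): 1 + 1 = 2.
A4 applies: 2 − 1 = 1.
A5 applies: 1 + 1 = 2.
A6 applies: 2 + 2 = 4.
A8 applies: 4 + 3 = 7.
Final offense level: 7.
Criminal history: 4 prior points → Category II (4-7).
Level 7 falls in the 4-9 band.
Grid: Level 4-9 × Category II = 15-28 months.

15-28 months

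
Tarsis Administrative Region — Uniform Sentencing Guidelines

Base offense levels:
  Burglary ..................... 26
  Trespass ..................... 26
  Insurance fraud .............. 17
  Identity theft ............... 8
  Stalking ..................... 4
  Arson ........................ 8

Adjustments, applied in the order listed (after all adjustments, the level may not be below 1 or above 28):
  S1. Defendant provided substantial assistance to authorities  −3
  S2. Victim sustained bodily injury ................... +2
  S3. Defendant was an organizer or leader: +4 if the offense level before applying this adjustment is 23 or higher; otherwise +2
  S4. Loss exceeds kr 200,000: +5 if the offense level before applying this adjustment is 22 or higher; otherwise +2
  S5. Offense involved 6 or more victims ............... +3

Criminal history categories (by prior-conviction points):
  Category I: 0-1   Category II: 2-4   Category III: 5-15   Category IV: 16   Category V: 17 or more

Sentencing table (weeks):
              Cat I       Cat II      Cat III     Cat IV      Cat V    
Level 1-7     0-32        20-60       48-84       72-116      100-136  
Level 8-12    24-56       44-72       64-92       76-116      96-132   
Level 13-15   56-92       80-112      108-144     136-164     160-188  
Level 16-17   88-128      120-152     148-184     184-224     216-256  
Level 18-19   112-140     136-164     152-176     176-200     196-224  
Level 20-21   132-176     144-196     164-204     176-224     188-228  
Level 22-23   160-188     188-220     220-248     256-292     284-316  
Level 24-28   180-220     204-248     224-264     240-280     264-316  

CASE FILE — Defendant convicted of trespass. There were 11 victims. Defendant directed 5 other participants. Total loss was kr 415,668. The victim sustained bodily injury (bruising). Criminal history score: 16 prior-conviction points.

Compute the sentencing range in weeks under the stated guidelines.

Base offense level for trespass: 26.
S2 applies: 26 + 2 = 28.
S3 applies (level before this adjustment is 28 ≥ 23, so +4): 28 + 4 = 32.
S4 applies (level before this adjustment is 32 ≥ 22, so +5): 32 + 5 = 37.
S5 applies: 37 + 3 = 40.
Level 40 exceeds the maximum of 28; capped at 28.
Final offense level: 28.
Criminal history: 16 prior points → Category IV (16).
Level 28 falls in the 24-28 band.
Grid: Level 24-28 × Category IV = 240-280 weeks.

240-280 weeks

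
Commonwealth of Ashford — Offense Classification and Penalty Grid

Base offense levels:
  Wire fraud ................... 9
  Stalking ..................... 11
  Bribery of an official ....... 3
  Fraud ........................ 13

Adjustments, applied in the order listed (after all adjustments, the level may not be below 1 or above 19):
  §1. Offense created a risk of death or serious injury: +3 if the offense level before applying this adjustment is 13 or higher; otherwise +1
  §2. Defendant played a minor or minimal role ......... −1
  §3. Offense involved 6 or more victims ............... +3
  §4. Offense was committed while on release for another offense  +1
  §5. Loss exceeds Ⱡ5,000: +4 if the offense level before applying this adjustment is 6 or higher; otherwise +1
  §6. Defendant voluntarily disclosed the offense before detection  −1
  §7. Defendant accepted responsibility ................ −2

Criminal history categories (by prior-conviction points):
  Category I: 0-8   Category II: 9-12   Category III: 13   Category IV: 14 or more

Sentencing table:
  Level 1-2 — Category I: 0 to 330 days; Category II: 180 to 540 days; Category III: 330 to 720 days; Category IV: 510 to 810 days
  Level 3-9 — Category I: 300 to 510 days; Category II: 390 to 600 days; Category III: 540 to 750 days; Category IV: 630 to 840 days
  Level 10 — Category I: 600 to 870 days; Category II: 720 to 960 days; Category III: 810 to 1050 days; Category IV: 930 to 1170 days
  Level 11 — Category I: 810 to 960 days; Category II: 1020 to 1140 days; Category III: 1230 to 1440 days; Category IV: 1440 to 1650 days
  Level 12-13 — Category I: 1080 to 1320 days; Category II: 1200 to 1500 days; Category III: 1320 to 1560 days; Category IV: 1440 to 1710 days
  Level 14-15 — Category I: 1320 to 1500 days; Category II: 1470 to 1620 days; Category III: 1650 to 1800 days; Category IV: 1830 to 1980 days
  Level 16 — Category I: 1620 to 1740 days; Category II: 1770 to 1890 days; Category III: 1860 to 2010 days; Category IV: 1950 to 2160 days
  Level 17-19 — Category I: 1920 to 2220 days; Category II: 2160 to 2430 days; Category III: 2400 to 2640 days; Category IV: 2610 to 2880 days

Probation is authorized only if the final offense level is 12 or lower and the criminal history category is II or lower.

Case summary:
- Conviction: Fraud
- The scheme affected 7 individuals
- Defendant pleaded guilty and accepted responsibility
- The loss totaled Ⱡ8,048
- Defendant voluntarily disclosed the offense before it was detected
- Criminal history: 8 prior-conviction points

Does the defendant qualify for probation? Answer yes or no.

Base offense level for fraud: 13.
§1 does not apply.
§2 does not apply.
§3 applies: 13 + 3 = 16.
§5 applies (level before this adjustment is 16 ≥ 6, so +4): 16 + 4 = 20.
§6 applies: 20 − 1 = 19.
§7 applies: 19 − 2 = 17.
Final offense level: 17.
Criminal history: 8 prior points → Category I (0-8).
Level 17 falls in the 17-19 band.
Grid: Level 17-19 × Category I = 1920-2220 days.
Probation check: level 17 > 12 and category I ≤ II → not eligible.

No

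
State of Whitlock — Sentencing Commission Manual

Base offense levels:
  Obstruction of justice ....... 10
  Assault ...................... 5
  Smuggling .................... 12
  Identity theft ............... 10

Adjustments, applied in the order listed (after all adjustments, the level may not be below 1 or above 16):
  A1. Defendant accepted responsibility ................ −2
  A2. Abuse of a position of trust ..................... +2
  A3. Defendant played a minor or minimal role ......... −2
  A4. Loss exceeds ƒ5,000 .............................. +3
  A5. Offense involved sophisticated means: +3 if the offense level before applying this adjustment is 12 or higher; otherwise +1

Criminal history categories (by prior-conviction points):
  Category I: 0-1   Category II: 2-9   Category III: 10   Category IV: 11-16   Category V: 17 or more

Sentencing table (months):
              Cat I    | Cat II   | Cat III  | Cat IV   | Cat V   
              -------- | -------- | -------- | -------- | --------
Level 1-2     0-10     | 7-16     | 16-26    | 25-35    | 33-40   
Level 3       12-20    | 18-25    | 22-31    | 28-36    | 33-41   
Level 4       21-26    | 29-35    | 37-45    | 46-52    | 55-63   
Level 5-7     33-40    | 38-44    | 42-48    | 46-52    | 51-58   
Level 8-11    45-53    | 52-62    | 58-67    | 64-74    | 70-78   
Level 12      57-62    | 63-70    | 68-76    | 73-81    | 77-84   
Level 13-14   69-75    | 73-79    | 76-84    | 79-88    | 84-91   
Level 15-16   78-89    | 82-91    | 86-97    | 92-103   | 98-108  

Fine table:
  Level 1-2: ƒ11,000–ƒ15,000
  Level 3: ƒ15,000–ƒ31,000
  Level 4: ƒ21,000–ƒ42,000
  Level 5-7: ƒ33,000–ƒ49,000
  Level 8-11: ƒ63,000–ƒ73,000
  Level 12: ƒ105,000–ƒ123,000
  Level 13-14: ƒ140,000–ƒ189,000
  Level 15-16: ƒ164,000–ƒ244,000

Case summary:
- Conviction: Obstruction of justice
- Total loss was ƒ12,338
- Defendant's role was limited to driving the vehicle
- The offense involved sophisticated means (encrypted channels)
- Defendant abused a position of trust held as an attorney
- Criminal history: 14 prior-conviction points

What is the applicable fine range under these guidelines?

Base offense level for obstruction of justice: 10.
A2 applies: 10 + 2 = 12.
A3 applies: 12 − 2 = 10.
A4 applies: 10 + 3 = 13.
A5 applies (level before this adjustment is 13 ≥ 12, so +3): 13 + 3 = 16.
Final offense level: 16.
Level 16 falls in the 15-16 band.
Fine table: Level 15-16 → ƒ164,000–ƒ244,000.

ƒ164,000–ƒ244,000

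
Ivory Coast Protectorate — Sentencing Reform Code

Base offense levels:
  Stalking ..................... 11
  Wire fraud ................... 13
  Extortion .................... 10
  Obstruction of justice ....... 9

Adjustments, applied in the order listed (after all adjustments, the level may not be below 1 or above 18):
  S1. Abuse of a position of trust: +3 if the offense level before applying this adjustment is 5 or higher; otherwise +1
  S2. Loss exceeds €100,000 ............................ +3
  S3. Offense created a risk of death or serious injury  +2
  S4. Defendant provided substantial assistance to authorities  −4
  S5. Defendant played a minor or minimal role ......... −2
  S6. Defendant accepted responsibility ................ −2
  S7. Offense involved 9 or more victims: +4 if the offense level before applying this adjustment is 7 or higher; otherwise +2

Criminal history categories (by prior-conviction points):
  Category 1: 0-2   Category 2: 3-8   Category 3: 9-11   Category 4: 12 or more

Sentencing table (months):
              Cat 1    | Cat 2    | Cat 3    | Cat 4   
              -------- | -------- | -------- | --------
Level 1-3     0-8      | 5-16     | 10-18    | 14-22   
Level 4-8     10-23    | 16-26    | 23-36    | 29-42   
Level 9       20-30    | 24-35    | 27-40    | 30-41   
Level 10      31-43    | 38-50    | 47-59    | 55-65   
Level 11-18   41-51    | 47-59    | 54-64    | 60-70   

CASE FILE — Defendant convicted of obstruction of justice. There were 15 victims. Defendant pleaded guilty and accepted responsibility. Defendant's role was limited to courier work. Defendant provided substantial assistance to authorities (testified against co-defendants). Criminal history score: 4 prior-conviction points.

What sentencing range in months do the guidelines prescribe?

Base offense level for obstruction of justice: 9.
S1 does not apply.
S2 does not apply.
S4 applies: 9 − 4 = 5.
S5 applies: 5 − 2 = 3.
S6 applies: 3 − 2 = 1.
S7 applies (level before this adjustment is 1 < 7, so +2): 1 + 2 = 3.
Final offense level: 3.
Criminal history: 4 prior points → Category 2 (3-8).
Level 3 falls in the 1-3 band.
Grid: Level 1-3 × Category 2 = 5-16 months.

5-16 months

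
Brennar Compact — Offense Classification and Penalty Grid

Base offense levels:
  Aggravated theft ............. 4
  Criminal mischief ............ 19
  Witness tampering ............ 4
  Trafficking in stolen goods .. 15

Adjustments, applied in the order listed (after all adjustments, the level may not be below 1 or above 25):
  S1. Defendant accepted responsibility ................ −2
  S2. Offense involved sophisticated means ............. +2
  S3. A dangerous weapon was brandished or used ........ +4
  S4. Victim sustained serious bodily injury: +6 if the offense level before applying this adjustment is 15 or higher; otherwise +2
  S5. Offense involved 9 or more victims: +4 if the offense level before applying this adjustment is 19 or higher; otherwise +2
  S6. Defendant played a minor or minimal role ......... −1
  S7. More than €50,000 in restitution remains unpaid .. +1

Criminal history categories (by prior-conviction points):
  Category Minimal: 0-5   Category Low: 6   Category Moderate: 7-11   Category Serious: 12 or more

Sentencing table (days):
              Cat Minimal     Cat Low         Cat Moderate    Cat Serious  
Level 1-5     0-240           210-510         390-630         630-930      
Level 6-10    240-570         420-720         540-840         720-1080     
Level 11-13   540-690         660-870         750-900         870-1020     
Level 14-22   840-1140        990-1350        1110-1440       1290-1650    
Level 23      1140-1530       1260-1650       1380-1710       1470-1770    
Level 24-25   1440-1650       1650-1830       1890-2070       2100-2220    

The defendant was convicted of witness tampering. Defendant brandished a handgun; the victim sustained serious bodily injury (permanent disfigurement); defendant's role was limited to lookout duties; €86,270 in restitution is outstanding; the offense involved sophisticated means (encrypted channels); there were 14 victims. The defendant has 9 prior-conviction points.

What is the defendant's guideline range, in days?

Base offense level for witness tampering: 4.
S1 does not apply.
S2 applies: 4 + 2 = 6.
S3 applies: 6 + 4 = 10.
S4 applies (level before this adjustment is 10 < 15, so +2): 10 + 2 = 12.
S5 applies (level before this adjustment is 12 < 19, so +2): 12 + 2 = 14.
S6 applies: 14 − 1 = 13.
S7 applies: 13 + 1 = 14.
Final offense level: 14.
Criminal history: 9 prior points → Category Moderate (7-11).
Level 14 falls in the 14-22 band.
Grid: Level 14-22 × Category Moderate = 1110-1440 days.

1110-1440 days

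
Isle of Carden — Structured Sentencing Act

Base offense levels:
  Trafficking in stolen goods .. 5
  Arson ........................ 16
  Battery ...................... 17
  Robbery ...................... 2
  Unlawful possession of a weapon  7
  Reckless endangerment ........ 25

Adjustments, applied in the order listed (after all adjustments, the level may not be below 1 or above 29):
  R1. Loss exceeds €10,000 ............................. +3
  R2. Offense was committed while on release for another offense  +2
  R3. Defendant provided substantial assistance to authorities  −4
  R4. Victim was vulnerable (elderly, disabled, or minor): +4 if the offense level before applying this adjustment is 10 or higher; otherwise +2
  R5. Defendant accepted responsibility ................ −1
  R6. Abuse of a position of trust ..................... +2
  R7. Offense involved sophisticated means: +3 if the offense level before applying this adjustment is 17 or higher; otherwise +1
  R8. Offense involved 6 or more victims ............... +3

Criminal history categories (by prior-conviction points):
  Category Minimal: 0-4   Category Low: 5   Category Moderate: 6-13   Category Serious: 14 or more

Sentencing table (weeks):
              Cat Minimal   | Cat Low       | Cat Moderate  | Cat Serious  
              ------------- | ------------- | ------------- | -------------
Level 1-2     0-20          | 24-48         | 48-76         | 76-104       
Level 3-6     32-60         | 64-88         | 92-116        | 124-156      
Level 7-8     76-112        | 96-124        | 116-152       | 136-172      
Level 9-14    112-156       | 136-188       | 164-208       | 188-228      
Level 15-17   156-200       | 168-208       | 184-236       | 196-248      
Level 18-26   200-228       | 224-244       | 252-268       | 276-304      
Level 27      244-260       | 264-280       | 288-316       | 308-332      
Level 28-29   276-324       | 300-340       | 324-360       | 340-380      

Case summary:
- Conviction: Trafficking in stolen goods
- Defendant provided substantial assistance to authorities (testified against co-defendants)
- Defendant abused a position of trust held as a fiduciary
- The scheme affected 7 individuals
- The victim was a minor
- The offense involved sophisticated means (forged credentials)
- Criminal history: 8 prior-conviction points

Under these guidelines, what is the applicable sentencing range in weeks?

Base offense level for trafficking in stolen goods: 5.
R1 does not apply.
R3 applies: 5 − 4 = 1.
R4 applies (level before this adjustment is 1 < 10, so +2): 1 + 2 = 3.
R5 does not apply.
R6 applies: 3 + 2 = 5.
R7 applies (level before this adjustment is 5 < 17, so +1): 5 + 1 = 6.
R8 applies: 6 + 3 = 9.
Final offense level: 9.
Criminal history: 8 prior points → Category Moderate (6-13).
Level 9 falls in the 9-14 band.
Grid: Level 9-14 × Category Moderate = 164-208 weeks.

164-208 weeks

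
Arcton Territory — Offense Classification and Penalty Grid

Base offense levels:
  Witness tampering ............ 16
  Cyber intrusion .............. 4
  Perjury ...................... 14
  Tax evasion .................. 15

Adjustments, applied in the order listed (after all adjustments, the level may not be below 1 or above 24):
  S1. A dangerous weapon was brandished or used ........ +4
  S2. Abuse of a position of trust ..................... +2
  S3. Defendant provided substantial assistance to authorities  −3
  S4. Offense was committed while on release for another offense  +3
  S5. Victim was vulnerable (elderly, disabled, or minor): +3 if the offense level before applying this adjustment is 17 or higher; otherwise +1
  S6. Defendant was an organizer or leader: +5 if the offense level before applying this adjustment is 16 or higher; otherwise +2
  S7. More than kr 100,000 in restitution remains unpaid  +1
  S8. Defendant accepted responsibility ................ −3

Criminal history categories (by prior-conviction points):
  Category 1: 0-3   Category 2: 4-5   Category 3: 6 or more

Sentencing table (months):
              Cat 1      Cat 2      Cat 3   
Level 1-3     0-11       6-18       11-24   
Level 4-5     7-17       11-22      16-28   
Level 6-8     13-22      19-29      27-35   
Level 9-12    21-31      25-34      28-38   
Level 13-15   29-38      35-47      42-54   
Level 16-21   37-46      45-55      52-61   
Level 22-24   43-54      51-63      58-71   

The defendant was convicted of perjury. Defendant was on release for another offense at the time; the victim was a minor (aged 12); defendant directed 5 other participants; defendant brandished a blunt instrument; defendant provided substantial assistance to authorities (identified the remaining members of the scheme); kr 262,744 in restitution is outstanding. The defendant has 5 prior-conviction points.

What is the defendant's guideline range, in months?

51-63 months

Base offense level for perjury: 14.
S1 applies: 14 + 4 = 18.
S2 does not apply.
S3 applies: 18 − 3 = 15.
S4 applies: 15 + 3 = 18.
S5 applies (level before this adjustment is 18 ≥ 17, so +3): 18 + 3 = 21.
S6 applies (level before this adjustment is 21 ≥ 16, so +5): 21 + 5 = 26.
S7 applies: 26 + 1 = 27.
S8 does not apply.
Level 27 exceeds the maximum of 24; capped at 24.
Final offense level: 24.
Criminal history: 5 prior points → Category 2 (4-5).
Level 24 falls in the 22-24 band.
Grid: Level 22-24 × Category 2 = 51-63 months.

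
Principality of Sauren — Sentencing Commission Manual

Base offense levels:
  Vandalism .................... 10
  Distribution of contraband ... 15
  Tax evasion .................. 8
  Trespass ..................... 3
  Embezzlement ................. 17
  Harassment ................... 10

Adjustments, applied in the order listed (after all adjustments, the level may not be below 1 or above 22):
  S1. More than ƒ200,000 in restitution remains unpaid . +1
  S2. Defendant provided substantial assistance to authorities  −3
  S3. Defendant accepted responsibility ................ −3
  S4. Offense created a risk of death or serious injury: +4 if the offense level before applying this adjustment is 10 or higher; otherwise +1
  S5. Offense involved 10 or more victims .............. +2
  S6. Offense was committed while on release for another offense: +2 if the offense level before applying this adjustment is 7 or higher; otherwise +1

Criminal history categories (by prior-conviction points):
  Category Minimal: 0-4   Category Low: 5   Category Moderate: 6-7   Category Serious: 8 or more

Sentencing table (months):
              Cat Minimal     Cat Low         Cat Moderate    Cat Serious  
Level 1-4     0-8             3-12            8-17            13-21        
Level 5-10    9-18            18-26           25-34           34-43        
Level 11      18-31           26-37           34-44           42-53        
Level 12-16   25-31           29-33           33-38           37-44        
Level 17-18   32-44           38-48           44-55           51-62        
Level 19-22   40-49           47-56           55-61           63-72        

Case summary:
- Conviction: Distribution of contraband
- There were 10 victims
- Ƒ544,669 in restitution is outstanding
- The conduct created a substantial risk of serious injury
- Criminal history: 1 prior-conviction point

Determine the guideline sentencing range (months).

Base offense level for distribution of contraband: 15.
S1 applies: 15 + 1 = 16.
S4 applies (level before this adjustment is 16 ≥ 10, so +4): 16 + 4 = 20.
S5 applies: 20 + 2 = 22.
Final offense level: 22.
Criminal history: 1 prior point → Category Minimal (0-4).
Level 22 falls in the 19-22 band.
Grid: Level 19-22 × Category Minimal = 40-49 months.

40-49 months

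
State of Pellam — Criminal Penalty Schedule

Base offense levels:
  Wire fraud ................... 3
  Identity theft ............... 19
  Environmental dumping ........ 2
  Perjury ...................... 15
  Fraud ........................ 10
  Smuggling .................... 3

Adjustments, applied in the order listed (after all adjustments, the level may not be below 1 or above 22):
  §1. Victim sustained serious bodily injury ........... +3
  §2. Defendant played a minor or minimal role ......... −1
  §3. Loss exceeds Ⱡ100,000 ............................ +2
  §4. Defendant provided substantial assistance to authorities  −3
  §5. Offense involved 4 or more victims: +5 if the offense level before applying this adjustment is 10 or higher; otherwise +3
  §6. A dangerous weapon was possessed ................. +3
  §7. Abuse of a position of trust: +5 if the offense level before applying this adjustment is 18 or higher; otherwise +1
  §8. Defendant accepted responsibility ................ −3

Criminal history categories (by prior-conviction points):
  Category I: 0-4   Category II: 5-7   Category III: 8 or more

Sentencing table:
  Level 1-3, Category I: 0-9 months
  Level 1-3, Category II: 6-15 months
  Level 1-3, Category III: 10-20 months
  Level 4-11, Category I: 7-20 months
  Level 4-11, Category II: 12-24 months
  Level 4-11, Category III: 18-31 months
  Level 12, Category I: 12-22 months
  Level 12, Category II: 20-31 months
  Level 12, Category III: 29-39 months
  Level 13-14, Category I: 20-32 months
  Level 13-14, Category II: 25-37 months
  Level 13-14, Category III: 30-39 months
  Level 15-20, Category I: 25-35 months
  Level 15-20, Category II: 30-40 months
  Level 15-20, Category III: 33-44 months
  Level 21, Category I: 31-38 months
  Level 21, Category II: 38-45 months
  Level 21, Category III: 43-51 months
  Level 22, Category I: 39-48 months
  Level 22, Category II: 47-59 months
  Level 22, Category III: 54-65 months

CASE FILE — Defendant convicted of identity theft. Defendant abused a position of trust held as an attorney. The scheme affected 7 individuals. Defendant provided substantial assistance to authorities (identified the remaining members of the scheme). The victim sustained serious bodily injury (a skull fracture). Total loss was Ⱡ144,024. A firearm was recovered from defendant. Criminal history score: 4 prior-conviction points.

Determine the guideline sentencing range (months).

Base offense level for identity theft: 19.
§1 applies: 19 + 3 = 22.
§2 does not apply.
§3 applies: 22 + 2 = 24.
§4 applies: 24 − 3 = 21.
§5 applies (level before this adjustment is 21 ≥ 10, so +5): 21 + 5 = 26.
§6 applies: 26 + 3 = 29.
§7 applies (level before this adjustment is 29 ≥ 18, so +5): 29 + 5 = 34.
Level 34 exceeds the maximum of 22; capped at 22.
Final offense level: 22.
Criminal history: 4 prior points → Category I (0-4).
Level 22 falls in the 22 band.
Grid: Level 22 × Category I = 39-48 months.

39-48 months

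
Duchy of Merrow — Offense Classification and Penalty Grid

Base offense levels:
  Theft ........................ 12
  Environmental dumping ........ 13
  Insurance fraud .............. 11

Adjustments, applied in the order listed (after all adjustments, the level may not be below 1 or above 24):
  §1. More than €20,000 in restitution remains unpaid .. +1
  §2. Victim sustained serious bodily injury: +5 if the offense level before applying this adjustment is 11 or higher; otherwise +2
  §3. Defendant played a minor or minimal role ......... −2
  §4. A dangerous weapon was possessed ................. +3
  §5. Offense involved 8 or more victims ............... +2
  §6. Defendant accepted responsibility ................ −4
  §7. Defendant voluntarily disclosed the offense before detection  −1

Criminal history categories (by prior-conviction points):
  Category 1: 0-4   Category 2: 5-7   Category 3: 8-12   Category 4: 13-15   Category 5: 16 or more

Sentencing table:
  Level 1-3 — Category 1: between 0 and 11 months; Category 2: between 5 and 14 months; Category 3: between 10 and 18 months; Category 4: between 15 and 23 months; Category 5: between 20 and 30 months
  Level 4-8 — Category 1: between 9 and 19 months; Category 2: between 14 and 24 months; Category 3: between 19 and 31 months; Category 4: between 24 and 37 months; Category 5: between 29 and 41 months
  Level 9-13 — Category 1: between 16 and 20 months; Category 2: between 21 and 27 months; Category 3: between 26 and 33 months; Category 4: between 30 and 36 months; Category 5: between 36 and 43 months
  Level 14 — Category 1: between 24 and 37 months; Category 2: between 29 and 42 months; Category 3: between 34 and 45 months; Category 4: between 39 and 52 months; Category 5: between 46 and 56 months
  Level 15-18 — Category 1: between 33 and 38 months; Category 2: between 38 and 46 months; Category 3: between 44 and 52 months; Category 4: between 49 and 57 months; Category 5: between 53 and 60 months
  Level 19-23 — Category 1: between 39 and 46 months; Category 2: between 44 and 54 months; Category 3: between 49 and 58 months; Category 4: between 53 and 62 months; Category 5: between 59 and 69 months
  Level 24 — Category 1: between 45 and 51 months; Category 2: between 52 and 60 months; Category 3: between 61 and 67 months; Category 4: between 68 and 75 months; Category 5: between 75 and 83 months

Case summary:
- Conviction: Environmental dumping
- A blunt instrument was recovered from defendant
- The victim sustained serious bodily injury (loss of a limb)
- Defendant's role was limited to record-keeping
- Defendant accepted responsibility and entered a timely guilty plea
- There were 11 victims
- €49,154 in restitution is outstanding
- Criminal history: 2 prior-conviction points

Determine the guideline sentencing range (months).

Base offense level for environmental dumping: 13.
§1 applies: 13 + 1 = 14.
§2 applies (level before this adjustment is 14 ≥ 11, so +5): 14 + 5 = 19.
§3 applies: 19 − 2 = 17.
§4 applies: 17 + 3 = 20.
§5 applies: 20 + 2 = 22.
§6 applies: 22 − 4 = 18.
§7 does not apply.
Final offense level: 18.
Criminal history: 2 prior points → Category 1 (0-4).
Level 18 falls in the 15-18 band.
Grid: Level 15-18 × Category 1 = 33-38 months.

33-38 months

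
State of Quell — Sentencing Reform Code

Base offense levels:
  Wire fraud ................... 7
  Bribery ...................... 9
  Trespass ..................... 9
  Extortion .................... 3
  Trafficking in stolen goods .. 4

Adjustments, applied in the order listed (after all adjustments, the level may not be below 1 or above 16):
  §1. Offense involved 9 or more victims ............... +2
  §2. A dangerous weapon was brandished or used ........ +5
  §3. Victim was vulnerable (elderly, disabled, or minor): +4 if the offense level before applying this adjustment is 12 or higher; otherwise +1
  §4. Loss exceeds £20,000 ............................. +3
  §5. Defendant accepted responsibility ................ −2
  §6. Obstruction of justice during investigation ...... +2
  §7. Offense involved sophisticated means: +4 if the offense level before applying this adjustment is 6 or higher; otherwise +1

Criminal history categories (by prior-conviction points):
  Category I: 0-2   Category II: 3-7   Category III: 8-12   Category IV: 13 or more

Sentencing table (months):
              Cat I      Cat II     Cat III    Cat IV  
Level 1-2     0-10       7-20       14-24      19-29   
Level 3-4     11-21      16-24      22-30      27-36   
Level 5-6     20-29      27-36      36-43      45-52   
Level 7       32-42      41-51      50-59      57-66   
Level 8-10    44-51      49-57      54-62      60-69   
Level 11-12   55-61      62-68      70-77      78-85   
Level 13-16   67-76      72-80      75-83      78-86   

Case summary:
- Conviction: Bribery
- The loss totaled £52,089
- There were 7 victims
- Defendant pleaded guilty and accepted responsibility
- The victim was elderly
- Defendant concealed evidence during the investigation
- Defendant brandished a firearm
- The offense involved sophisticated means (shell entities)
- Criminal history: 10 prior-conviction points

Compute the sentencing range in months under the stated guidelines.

75-83 months

Base offense level for bribery: 9.
§1 does not apply.
§2 applies: 9 + 5 = 14.
§3 applies (level before this adjustment is 14 ≥ 12, so +4): 14 + 4 = 18.
§4 applies: 18 + 3 = 21.
§5 applies: 21 − 2 = 19.
§6 applies: 19 + 2 = 21.
§7 applies (level before this adjustment is 21 ≥ 6, so +4): 21 + 4 = 25.
Level 25 exceeds the maximum of 16; capped at 16.
Final offense level: 16.
Criminal history: 10 prior points → Category III (8-12).
Level 16 falls in the 13-16 band.
Grid: Level 13-16 × Category III = 75-83 months.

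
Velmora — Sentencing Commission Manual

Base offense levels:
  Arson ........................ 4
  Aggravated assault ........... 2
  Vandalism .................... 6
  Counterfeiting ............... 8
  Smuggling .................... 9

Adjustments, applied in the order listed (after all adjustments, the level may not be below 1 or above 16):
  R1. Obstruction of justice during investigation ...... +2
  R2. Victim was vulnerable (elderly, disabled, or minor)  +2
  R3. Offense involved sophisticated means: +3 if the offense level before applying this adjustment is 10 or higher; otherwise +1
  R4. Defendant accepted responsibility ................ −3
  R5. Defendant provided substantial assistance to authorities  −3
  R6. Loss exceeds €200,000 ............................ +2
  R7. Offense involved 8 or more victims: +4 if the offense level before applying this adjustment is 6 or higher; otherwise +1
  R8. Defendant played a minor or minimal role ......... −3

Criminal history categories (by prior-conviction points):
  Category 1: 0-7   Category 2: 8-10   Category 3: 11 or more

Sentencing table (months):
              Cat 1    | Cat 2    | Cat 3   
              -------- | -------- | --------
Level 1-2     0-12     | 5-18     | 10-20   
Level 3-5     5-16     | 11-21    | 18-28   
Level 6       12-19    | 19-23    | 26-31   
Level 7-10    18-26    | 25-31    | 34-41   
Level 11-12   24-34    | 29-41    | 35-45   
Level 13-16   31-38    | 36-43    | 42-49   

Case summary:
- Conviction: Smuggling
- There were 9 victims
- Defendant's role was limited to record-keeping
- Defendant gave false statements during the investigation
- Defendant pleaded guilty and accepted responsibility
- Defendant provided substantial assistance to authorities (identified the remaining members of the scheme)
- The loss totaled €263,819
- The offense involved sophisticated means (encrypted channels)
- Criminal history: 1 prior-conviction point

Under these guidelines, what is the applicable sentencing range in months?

24-34 months

Base offense level for smuggling: 9.
R1 applies: 9 + 2 = 11.
R2 does not apply.
R3 applies (level before this adjustment is 11 ≥ 10, so +3): 11 + 3 = 14.
R4 applies: 14 − 3 = 11.
R5 applies: 11 − 3 = 8.
R6 applies: 8 + 2 = 10.
R7 applies (level before this adjustment is 10 ≥ 6, so +4): 10 + 4 = 14.
R8 applies: 14 − 3 = 11.
Final offense level: 11.
Criminal history: 1 prior point → Category 1 (0-7).
Level 11 falls in the 11-12 band.
Grid: Level 11-12 × Category 1 = 24-34 months.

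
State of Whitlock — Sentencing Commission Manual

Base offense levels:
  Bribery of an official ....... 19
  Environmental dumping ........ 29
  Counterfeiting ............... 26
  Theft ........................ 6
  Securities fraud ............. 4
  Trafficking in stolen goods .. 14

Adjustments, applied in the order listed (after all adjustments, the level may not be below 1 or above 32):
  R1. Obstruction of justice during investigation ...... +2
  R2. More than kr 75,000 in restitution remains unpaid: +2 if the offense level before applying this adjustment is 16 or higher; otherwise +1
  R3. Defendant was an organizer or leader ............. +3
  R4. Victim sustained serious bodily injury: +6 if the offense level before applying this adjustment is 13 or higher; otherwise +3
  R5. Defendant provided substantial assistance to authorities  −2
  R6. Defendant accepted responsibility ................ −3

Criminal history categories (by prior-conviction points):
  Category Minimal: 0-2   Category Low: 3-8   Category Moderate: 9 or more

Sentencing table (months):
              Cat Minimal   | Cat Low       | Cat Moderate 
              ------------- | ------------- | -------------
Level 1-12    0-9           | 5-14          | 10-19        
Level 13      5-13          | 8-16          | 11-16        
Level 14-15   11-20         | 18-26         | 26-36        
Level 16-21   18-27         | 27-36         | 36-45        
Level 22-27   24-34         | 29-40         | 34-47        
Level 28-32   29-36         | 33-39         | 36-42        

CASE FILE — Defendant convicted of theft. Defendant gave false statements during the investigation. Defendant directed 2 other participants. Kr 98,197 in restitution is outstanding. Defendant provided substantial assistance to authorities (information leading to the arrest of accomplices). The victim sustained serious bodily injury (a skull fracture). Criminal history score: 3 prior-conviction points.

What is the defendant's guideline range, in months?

Base offense level for theft: 6.
R1 applies: 6 + 2 = 8.
R2 applies (level before this adjustment is 8 < 16, so +1): 8 + 1 = 9.
R3 applies: 9 + 3 = 12.
R4 applies (level before this adjustment is 12 < 13, so +3): 12 + 3 = 15.
R5 applies: 15 − 2 = 13.
Final offense level: 13.
Criminal history: 3 prior points → Category Low (3-8).
Level 13 falls in the 13 band.
Grid: Level 13 × Category Low = 8-16 months.

8-16 months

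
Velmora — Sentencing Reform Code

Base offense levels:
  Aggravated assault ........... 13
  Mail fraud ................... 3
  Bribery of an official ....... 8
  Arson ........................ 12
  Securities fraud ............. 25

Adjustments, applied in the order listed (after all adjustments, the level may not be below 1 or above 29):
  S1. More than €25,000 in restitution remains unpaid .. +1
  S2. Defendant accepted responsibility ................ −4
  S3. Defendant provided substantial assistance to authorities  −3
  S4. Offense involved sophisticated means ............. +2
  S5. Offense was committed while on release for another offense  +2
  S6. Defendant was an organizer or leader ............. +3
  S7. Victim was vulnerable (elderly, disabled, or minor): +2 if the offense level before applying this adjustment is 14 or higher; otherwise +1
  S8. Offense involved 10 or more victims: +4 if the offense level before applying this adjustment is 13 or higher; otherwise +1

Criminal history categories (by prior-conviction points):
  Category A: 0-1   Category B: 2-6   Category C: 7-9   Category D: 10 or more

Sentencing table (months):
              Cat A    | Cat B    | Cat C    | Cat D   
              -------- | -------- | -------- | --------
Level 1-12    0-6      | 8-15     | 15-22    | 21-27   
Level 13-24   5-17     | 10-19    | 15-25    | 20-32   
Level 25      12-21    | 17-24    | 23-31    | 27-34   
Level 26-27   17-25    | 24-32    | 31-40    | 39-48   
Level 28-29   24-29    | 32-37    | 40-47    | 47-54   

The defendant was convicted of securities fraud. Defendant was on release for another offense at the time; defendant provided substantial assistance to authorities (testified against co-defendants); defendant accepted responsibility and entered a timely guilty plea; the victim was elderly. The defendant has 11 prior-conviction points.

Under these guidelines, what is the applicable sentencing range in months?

Base offense level for securities fraud: 25.
S1 does not apply.
S2 applies: 25 − 4 = 21.
S3 applies: 21 − 3 = 18.
S4 does not apply.
S5 applies: 18 + 2 = 20.
S7 applies (level before this adjustment is 20 ≥ 14, so +2): 20 + 2 = 22.
S8 does not apply.
Final offense level: 22.
Criminal history: 11 prior points → Category D (10+).
Level 22 falls in the 13-24 band.
Grid: Level 13-24 × Category D = 20-32 months.

20-32 months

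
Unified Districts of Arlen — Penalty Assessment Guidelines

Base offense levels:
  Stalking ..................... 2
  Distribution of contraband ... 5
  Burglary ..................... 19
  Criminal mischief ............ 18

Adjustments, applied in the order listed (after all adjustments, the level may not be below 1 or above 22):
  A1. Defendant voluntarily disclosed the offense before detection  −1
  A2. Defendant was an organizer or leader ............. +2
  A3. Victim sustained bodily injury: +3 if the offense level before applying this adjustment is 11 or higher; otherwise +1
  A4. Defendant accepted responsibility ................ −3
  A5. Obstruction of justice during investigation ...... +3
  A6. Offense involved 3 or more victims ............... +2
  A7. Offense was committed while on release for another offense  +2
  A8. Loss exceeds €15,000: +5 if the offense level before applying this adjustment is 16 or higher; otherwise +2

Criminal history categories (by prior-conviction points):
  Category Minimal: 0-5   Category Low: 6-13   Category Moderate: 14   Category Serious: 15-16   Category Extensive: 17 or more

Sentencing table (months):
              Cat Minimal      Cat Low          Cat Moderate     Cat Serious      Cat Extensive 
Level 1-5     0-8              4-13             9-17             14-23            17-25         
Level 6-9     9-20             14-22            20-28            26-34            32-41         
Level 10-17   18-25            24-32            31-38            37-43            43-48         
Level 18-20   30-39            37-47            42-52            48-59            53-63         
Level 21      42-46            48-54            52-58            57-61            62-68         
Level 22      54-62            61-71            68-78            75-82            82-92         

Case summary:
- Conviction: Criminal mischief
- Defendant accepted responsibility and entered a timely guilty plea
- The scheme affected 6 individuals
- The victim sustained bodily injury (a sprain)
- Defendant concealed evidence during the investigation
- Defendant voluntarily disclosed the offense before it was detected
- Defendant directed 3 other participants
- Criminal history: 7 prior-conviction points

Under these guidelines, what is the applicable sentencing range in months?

Base offense level for criminal mischief: 18.
A1 applies: 18 − 1 = 17.
A2 applies: 17 + 2 = 19.
A3 applies (level before this adjustment is 19 ≥ 11, so +3): 19 + 3 = 22.
A4 applies: 22 − 3 = 19.
A5 applies: 19 + 3 = 22.
A6 applies: 22 + 2 = 24.
A8 does not apply.
Level 24 exceeds the maximum of 22; capped at 22.
Final offense level: 22.
Criminal history: 7 prior points → Category Low (6-13).
Level 22 falls in the 22 band.
Grid: Level 22 × Category Low = 61-71 months.

61-71 months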